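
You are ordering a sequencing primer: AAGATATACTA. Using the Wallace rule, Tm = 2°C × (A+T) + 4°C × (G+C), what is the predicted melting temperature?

Counting bases: A=6, C=1, T=3, G=1
A+T = 9, G+C = 2
Tm = 2(9) + 4(2) = 18 + 8 = 26°C

26°C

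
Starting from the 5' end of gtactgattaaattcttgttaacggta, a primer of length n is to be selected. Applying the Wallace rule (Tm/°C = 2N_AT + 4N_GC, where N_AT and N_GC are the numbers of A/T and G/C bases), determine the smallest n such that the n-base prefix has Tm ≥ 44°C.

n = 18

First 17 bases: GTACTGATTAAATTCTT → Tm = 42°C (< 44°C)
First 18 bases: GTACTGATTAAATTCTTG → Tm = 46°C (≥ 44°C)
Since every base adds ≥2°C, Tm only increases with n, so the threshold is first crossed at n = 18.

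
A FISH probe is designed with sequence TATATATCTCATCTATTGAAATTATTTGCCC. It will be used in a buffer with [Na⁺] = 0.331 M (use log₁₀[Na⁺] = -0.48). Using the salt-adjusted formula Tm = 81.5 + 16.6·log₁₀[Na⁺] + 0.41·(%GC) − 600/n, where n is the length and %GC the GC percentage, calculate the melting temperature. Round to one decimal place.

Length n = 31. Base counts: C=6, T=14, G=2, A=9
G+C = 8, so %GC = 8/31 × 100 = 25.806%
Salt term: 16.6 × (-0.48) = -7.968
GC term: 0.41 × 25.806 = 10.58; length term: −600/31 = −19.355
Tm = 81.5 + (-7.968) + 10.58 − 19.355 = 64.757 → 64.8°C

64.8°C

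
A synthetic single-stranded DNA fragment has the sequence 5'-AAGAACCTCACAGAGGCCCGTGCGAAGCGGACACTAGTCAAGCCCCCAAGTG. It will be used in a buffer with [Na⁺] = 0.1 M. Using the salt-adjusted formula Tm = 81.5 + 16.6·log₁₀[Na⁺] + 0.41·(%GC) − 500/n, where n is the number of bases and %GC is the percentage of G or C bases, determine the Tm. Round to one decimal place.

79.7°C

Length n = 52. Counting bases: T=5, A=16, C=17, G=14
G+C = 31, so %GC = 31/52 × 100 = 59.615%
Salt term: 16.6 × (-1) = -16.6
GC term: 0.41 × 59.615 = 24.442; length term: −500/52 = −9.615
Tm = 81.5 + (-16.6) + 24.442 − 9.615 = 79.727 → 79.7°C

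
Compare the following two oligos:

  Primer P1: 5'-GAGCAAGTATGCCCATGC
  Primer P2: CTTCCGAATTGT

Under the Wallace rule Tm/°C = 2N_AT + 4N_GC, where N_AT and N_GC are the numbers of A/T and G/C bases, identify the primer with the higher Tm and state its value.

Primer P1: A+T=8, G+C=10 → Tm = 2(8)+4(10) = 56°C
Primer P2: A+T=7, G+C=5 → Tm = 2(7)+4(5) = 34°C
56°C vs 34°C → primer P1 is higher.

Primer P1, 56°C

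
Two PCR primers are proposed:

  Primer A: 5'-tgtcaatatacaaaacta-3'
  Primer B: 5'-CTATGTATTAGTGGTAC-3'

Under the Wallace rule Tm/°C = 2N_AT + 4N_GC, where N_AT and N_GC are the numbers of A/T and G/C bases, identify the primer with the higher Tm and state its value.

Primer B, 46°C

Primer A: A+T=14, G+C=4 → Tm = 2(14)+4(4) = 44°C
Primer B: A+T=11, G+C=6 → Tm = 2(11)+4(6) = 46°C
44°C vs 46°C → primer B is higher.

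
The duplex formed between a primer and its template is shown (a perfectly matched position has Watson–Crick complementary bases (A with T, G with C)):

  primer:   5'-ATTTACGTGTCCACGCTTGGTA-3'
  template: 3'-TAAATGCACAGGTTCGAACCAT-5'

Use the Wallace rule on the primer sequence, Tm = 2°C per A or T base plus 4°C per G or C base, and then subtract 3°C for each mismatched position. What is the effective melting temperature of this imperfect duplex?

Primer base counts: A=4, T=8, G=5, C=5 → A+T=12, G+C=10
Perfect-match Tm = 2(12) + 4(10) = 24 + 40 = 64°C
Mismatches (positions where the bases are not complementary): 1 (at position 14)
Effective Tm = 64 − 1×3 = 64 − 3 = 61°C

61°C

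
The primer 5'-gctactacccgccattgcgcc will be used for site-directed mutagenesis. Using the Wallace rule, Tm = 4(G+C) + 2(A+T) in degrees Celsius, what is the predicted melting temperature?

70°C

T=4, A=3, C=10, G=4
AT pairs contribute 7, GC pairs contribute 14.
Tm = 2×7 + 4×14 = 70°C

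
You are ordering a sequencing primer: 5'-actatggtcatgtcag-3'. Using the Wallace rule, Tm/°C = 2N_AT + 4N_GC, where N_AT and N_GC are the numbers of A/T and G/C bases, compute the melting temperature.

Counting bases: C=3, G=4, A=4, T=5
A+T = 9, G+C = 7
Tm = 4·7 + 2·9 = 28 + 18 = 46°C

46°C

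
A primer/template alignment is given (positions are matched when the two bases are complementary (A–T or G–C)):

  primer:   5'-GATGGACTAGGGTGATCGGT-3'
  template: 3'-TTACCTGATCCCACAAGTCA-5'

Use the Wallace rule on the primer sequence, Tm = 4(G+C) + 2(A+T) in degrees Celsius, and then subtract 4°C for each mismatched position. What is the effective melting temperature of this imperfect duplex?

Primer base counts: A=4, T=5, G=9, C=2 → A+T=9, G+C=11
Perfect-match Tm = 2(9) + 4(11) = 18 + 44 = 62°C
Mismatches (positions where the bases are not complementary): 3 (at positions 1, 15, 18)
Effective Tm = 62 − 3×4 = 62 − 12 = 50°C

50°C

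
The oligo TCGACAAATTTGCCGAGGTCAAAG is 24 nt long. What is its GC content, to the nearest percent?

46%

Base counts: T=5, G=6, A=8, C=5
G+C = 6 + 5 = 11 out of 24 bases
%GC = 11/24 × 100 = 45.83% ≈ 46%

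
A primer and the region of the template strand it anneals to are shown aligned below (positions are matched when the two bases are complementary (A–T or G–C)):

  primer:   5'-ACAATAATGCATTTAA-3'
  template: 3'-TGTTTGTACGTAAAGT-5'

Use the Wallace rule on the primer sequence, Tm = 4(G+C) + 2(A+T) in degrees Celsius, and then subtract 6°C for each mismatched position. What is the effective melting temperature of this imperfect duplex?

20°C

Primer base counts: A=8, T=5, G=1, C=2 → A+T=13, G+C=3
Perfect-match Tm = 2(13) + 4(3) = 26 + 12 = 38°C
Mismatches (positions where the bases are not complementary): 3 (at positions 5, 6, 15)
Effective Tm = 38 − 3×6 = 38 − 18 = 20°C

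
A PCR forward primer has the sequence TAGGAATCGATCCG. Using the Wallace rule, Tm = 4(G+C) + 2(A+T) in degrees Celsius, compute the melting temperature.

Counting bases: A=4, G=4, T=3, C=3
So N_AT = 7 and N_GC = 7.
Tm = 4·7 + 2·7 = 28 + 14 = 42°C

42°C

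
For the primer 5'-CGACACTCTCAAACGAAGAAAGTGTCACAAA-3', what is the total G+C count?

Base counts: C=8, A=14, G=5, T=4
G+C = 5 + 8 = 13

13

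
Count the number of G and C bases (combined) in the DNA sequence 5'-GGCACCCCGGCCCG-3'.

Scanning the sequence gives G=5, T=0, A=1, C=8.
G+C = 5 + 8 = 13

13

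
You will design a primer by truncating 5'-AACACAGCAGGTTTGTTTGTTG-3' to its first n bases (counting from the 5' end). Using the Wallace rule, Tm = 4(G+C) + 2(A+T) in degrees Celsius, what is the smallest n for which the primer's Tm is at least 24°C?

n = 8

First 7 bases: AACACAG → Tm = 20°C (< 24°C)
First 8 bases: AACACAGC → Tm = 24°C (≥ 24°C)
Since every base adds ≥2°C, Tm only increases with n, so the threshold is first crossed at n = 8.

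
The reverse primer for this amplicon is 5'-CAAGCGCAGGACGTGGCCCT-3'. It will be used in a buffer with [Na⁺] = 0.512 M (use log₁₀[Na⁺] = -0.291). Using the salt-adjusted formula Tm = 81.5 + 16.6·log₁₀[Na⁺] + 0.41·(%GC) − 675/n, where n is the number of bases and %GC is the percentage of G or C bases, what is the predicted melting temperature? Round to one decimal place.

Length n = 20. Scanning the sequence gives G=7, A=4, T=2, C=7.
G+C = 14, so %GC = 14/20 × 100 = 70%
Salt term: 16.6 × (-0.291) = -4.831
GC term: 0.41 × 70 = 28.7; length term: −675/20 = −33.75
Tm = 81.5 + (-4.831) + 28.7 − 33.75 = 71.619 → 71.6°C

71.6°C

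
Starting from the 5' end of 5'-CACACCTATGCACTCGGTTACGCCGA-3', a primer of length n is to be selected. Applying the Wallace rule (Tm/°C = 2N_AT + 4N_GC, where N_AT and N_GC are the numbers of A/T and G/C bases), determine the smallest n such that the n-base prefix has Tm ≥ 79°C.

n = 25

First 24 bases: CACACCTATGCACTCGGTTACGCC → Tm = 76°C (< 79°C)
First 25 bases: CACACCTATGCACTCGGTTACGCCG → Tm = 80°C (≥ 79°C)
Since every base adds ≥2°C, Tm only increases with n, so the threshold is first crossed at n = 25.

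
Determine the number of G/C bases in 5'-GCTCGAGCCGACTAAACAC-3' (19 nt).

11

T=2, A=6, C=7, G=4
G+C = 4 + 7 = 11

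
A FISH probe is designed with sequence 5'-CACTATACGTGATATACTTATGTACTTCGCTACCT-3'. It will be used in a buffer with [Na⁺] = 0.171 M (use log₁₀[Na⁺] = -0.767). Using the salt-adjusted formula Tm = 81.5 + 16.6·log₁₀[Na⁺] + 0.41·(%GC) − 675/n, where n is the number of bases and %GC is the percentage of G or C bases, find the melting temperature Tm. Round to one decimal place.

64.7°C

Length n = 35. Base counts: G=4, T=13, C=9, A=9
G+C = 13, so %GC = 13/35 × 100 = 37.143%
Salt term: 16.6 × (-0.767) = -12.732
GC term: 0.41 × 37.143 = 15.229; length term: −675/35 = −19.286
Tm = 81.5 + (-12.732) + 15.229 − 19.286 = 64.711 → 64.7°C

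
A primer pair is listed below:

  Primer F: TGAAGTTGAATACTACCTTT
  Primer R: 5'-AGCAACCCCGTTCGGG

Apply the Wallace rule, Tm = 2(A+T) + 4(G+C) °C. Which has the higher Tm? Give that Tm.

Primer F: A+T=14, G+C=6 → Tm = 2(14)+4(6) = 52°C
Primer R: A+T=5, G+C=11 → Tm = 2(5)+4(11) = 54°C
52°C vs 54°C → primer R is higher.

Primer R, 54°C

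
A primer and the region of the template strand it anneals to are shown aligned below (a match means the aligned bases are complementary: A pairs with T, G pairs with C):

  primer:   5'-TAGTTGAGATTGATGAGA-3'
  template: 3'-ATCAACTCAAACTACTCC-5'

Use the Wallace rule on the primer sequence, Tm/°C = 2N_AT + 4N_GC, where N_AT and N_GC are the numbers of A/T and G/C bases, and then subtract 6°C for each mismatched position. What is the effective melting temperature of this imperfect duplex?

Primer base counts: A=6, T=6, G=6, C=0 → A+T=12, G+C=6
Perfect-match Tm = 2(12) + 4(6) = 24 + 24 = 48°C
Mismatches (positions where the bases are not complementary): 2 (at positions 9, 18)
Effective Tm = 48 − 2×6 = 48 − 12 = 36°C

36°C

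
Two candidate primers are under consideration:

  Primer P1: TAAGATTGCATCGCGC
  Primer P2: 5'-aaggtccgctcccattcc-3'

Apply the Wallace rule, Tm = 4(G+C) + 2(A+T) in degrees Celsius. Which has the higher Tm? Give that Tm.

Primer P2, 58°C

Primer P1: A+T=8, G+C=8 → Tm = 2(8)+4(8) = 48°C
Primer P2: A+T=7, G+C=11 → Tm = 2(7)+4(11) = 58°C
48°C vs 58°C → primer P2 is higher.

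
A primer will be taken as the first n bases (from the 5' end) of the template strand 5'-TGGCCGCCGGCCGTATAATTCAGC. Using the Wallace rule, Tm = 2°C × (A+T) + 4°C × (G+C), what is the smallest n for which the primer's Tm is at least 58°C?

n = 17

First 16 bases: TGGCCGCCGGCCGTAT → Tm = 56°C (< 58°C)
First 17 bases: TGGCCGCCGGCCGTATA → Tm = 58°C (≥ 58°C)
Each additional base adds 2°C (A/T) or 4°C (G/C), so Tm is non-decreasing in n; n = 17 is the first length to reach 58°C.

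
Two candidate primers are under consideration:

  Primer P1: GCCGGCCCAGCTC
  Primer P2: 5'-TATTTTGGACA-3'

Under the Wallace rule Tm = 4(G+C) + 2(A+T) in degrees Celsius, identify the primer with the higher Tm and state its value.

Primer P1: A+T=2, G+C=11 → Tm = 2(2)+4(11) = 48°C
Primer P2: A+T=8, G+C=3 → Tm = 2(8)+4(3) = 28°C
48°C vs 28°C → primer P1 is higher.

Primer P1, 48°C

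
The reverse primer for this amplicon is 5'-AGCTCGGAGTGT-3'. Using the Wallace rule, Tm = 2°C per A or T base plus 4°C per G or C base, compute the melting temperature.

38°C

Scanning the sequence gives T=3, G=5, A=2, C=2.
A+T = 5, G+C = 7
Tm = 2×5 + 4×7 = 38°C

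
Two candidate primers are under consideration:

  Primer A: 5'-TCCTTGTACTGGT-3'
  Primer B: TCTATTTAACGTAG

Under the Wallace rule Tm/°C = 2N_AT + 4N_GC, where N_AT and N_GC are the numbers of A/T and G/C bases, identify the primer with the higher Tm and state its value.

Primer A: A+T=7, G+C=6 → Tm = 2(7)+4(6) = 38°C
Primer B: A+T=10, G+C=4 → Tm = 2(10)+4(4) = 36°C
38°C vs 36°C → primer A is higher.

Primer A, 38°C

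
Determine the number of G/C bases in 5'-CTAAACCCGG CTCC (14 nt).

9

A=3, C=7, G=2, T=2
G+C = 2 + 7 = 9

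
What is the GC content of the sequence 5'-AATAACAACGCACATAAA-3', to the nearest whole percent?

28%

Counting bases: G=1, T=2, A=11, C=4
G+C = 1 + 4 = 5 out of 18 bases
%GC = 5/18 × 100 = 27.78% ≈ 28%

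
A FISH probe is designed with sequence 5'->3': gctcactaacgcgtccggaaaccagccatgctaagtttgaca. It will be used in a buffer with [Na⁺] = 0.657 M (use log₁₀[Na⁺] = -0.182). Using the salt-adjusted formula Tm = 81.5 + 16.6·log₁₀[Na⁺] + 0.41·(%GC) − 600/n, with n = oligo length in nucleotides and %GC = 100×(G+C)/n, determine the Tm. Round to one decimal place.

85.7°C

Length n = 42. Counting bases: G=9, C=13, A=12, T=8
G+C = 22, so %GC = 22/42 × 100 = 52.381%
Salt term: 16.6 × (-0.182) = -3.021
GC term: 0.41 × 52.381 = 21.476; length term: −600/42 = −14.286
Tm = 81.5 + (-3.021) + 21.476 − 14.286 = 85.669 → 85.7°C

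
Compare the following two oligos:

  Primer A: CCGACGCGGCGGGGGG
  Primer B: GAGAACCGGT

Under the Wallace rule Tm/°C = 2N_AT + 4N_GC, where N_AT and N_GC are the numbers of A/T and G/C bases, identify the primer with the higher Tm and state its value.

Primer A: A+T=1, G+C=15 → Tm = 2(1)+4(15) = 62°C
Primer B: A+T=4, G+C=6 → Tm = 2(4)+4(6) = 32°C
62°C vs 32°C → primer A is higher.

Primer A, 62°C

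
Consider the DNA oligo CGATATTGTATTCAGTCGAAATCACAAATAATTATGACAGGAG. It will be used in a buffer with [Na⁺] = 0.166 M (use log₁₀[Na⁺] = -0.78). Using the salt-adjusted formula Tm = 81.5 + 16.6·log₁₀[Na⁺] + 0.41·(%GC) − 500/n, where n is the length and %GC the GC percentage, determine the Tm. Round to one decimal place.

Length n = 43. Base counts: G=8, A=17, T=12, C=6
G+C = 14, so %GC = 14/43 × 100 = 32.558%
Salt term: 16.6 × (-0.78) = -12.948
GC term: 0.41 × 32.558 = 13.349; length term: −500/43 = −11.628
Tm = 81.5 + (-12.948) + 13.349 − 11.628 = 70.273 → 70.3°C

70.3°C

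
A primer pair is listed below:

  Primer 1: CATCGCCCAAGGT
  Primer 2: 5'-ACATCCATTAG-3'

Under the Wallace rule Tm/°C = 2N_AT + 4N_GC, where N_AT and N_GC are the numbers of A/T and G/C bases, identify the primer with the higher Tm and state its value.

Primer 1: A+T=5, G+C=8 → Tm = 2(5)+4(8) = 42°C
Primer 2: A+T=7, G+C=4 → Tm = 2(7)+4(4) = 30°C
42°C vs 30°C → primer 1 is higher.

Primer 1, 42°C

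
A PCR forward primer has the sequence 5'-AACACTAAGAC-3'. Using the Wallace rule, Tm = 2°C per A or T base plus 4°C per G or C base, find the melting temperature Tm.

30°C

Base counts: G=1, A=6, C=3, T=1
AT pairs contribute 7, GC pairs contribute 4.
Tm = 2×7 + 4×4 = 30°C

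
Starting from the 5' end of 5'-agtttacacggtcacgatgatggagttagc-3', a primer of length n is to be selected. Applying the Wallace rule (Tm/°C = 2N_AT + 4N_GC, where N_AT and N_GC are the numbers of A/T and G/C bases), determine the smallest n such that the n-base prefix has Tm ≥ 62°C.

First 21 bases: AGTTTACACGGTCACGATGAT → Tm = 60°C (< 62°C)
First 22 bases: AGTTTACACGGTCACGATGATG → Tm = 64°C (≥ 62°C)
Since every base adds ≥2°C, Tm only increases with n, so the threshold is first crossed at n = 22.

n = 22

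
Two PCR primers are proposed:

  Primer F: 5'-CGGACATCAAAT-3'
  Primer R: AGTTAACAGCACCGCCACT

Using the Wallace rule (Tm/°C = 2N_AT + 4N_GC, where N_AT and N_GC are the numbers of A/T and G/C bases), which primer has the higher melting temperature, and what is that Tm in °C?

Primer R, 58°C

Primer F: A+T=7, G+C=5 → Tm = 2(7)+4(5) = 34°C
Primer R: A+T=9, G+C=10 → Tm = 2(9)+4(10) = 58°C
34°C vs 58°C → primer R is higher.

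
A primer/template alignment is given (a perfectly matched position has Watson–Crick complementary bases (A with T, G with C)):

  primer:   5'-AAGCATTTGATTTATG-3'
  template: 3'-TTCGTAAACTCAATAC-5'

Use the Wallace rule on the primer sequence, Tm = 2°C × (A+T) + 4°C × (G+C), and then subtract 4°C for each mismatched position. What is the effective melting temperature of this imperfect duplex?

36°C

Primer base counts: A=5, T=7, G=3, C=1 → A+T=12, G+C=4
Perfect-match Tm = 2(12) + 4(4) = 24 + 16 = 40°C
Mismatches (positions where the bases are not complementary): 1 (at position 11)
Effective Tm = 40 − 1×4 = 40 − 4 = 36°C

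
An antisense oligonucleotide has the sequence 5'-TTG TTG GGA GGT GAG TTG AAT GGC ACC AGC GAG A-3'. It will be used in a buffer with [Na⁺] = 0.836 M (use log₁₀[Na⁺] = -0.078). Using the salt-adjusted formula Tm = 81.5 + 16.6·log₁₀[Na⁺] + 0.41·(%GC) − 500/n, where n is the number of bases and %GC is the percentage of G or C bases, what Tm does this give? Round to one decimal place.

87.2°C

Length n = 34. Base counts: G=14, A=8, C=4, T=8
G+C = 18, so %GC = 18/34 × 100 = 52.941%
Salt term: 16.6 × (-0.078) = -1.295
GC term: 0.41 × 52.941 = 21.706; length term: −500/34 = −14.706
Tm = 81.5 + (-1.295) + 21.706 − 14.706 = 87.205 → 87.2°C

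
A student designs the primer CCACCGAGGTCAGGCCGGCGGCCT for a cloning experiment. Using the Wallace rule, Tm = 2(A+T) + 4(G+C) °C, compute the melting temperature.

86°C

A=3, T=2, C=10, G=9
A+T = 5, G+C = 19
Tm = 2×5 + 4×19 = 86°C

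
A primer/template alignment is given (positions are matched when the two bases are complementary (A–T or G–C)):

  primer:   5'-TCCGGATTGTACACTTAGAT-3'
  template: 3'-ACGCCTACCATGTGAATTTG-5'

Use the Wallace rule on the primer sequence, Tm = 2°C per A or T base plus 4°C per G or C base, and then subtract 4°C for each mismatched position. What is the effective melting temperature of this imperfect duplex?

40°C

Primer base counts: A=5, T=7, G=4, C=4 → A+T=12, G+C=8
Perfect-match Tm = 2(12) + 4(8) = 24 + 32 = 56°C
Mismatches (positions where the bases are not complementary): 4 (at positions 2, 8, 18, 20)
Effective Tm = 56 − 4×4 = 56 − 16 = 40°C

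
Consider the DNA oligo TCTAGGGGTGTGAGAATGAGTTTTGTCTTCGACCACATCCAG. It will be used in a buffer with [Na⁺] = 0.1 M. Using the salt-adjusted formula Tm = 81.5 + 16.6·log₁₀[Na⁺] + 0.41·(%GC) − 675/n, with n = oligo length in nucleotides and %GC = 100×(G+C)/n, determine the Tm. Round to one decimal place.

Length n = 42. Scanning the sequence gives C=8, T=13, G=12, A=9.
G+C = 20, so %GC = 20/42 × 100 = 47.619%
Salt term: 16.6 × (-1) = -16.6
GC term: 0.41 × 47.619 = 19.524; length term: −675/42 = −16.071
Tm = 81.5 + (-16.6) + 19.524 − 16.071 = 68.353 → 68.4°C

68.4°C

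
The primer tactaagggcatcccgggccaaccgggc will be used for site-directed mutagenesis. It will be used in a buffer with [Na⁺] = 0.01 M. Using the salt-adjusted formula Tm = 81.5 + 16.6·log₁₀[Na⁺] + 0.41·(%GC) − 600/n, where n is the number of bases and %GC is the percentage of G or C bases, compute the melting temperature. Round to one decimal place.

Length n = 28. Base counts: A=6, C=10, G=9, T=3
G+C = 19, so %GC = 19/28 × 100 = 67.857%
Salt term: 16.6 × (-2) = -33.2
GC term: 0.41 × 67.857 = 27.821; length term: −600/28 = −21.429
Tm = 81.5 + (-33.2) + 27.821 − 21.429 = 54.692 → 54.7°C

54.7°C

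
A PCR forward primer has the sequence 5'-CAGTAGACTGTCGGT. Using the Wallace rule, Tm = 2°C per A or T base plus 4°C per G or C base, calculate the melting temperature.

Counting bases: T=4, A=3, C=3, G=5
AT pairs contribute 7, GC pairs contribute 8.
Tm = 4·8 + 2·7 = 32 + 14 = 46°C

46°C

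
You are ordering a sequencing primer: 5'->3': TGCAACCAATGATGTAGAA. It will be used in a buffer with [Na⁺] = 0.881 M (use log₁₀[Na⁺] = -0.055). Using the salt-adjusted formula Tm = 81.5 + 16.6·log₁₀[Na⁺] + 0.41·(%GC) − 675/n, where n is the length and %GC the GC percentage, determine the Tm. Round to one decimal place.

Length n = 19. Scanning the sequence gives A=8, G=4, T=4, C=3.
G+C = 7, so %GC = 7/19 × 100 = 36.842%
Salt term: 16.6 × (-0.055) = -0.913
GC term: 0.41 × 36.842 = 15.105; length term: −675/19 = −35.526
Tm = 81.5 + (-0.913) + 15.105 − 35.526 = 60.166 → 60.2°C

60.2°C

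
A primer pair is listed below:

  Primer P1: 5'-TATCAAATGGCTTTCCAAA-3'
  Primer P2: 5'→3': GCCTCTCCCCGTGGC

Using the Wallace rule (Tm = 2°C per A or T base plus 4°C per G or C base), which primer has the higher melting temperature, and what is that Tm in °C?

Primer P1: A+T=13, G+C=6 → Tm = 2(13)+4(6) = 50°C
Primer P2: A+T=3, G+C=12 → Tm = 2(3)+4(12) = 54°C
50°C vs 54°C → primer P2 is higher.

Primer P2, 54°C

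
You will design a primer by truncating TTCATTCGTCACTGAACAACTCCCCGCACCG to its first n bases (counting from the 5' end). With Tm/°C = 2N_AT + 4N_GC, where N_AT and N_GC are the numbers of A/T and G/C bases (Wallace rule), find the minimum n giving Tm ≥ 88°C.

n = 29

First 28 bases: TTCATTCGTCACTGAACAACTCCCCGCA → Tm = 84°C (< 88°C)
First 29 bases: TTCATTCGTCACTGAACAACTCCCCGCAC → Tm = 88°C (≥ 88°C)
Since every base adds ≥2°C, Tm only increases with n, so the threshold is first crossed at n = 29.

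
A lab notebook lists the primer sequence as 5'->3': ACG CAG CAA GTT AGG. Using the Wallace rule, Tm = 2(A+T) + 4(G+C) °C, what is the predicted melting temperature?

46°C

Scanning the sequence gives A=5, C=3, T=2, G=5.
A+T = 7, G+C = 8
Tm = 2×7 + 4×8 = 46°C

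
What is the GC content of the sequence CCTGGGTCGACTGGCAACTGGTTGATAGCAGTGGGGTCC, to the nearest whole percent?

62%

Counting bases: T=9, C=9, G=15, A=6
G+C = 15 + 9 = 24 out of 39 bases
%GC = 24/39 × 100 = 61.54% ≈ 62%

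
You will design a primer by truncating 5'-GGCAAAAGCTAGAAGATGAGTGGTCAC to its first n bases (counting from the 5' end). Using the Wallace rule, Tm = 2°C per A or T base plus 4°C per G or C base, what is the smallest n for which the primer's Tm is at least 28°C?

First 8 bases: GGCAAAAG → Tm = 24°C (< 28°C)
First 9 bases: GGCAAAAGC → Tm = 28°C (≥ 28°C)
Since every base adds ≥2°C, Tm only increases with n, so the threshold is first crossed at n = 9.

n = 9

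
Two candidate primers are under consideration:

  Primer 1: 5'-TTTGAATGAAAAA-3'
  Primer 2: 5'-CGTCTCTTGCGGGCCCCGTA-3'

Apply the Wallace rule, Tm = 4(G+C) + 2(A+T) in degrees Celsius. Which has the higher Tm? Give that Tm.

Primer 2, 68°C

Primer 1: A+T=11, G+C=2 → Tm = 2(11)+4(2) = 30°C
Primer 2: A+T=6, G+C=14 → Tm = 2(6)+4(14) = 68°C
30°C vs 68°C → primer 2 is higher.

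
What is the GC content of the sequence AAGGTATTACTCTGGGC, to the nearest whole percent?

Base counts: T=5, C=3, G=5, A=4
G+C = 5 + 3 = 8 out of 17 bases
%GC = 8/17 × 100 = 47.06% ≈ 47%

47%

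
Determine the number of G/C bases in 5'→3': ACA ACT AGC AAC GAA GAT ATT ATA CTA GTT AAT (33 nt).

Counting bases: C=5, T=9, G=4, A=15
Total G or C: 4 + 5 = 9

9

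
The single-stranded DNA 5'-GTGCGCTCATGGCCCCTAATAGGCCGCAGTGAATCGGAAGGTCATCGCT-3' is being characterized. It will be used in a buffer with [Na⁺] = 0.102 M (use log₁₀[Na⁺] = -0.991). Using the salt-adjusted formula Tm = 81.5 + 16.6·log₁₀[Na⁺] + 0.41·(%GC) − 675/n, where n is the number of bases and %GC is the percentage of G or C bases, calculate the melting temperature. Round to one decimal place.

75.5°C

Length n = 49. Counting bases: A=10, T=10, C=14, G=15
G+C = 29, so %GC = 29/49 × 100 = 59.184%
Salt term: 16.6 × (-0.991) = -16.451
GC term: 0.41 × 59.184 = 24.265; length term: −675/49 = −13.776
Tm = 81.5 + (-16.451) + 24.265 − 13.776 = 75.538 → 75.5°C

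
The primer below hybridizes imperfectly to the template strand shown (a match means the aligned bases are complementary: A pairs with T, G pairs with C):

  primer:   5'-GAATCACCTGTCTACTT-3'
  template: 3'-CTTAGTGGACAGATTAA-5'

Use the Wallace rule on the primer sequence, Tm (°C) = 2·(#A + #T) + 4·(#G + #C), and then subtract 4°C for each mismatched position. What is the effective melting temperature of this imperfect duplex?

Primer base counts: A=4, T=6, G=2, C=5 → A+T=10, G+C=7
Perfect-match Tm = 2(10) + 4(7) = 20 + 28 = 48°C
Mismatches (positions where the bases are not complementary): 1 (at position 15)
Effective Tm = 48 − 1×4 = 48 − 4 = 44°C

44°C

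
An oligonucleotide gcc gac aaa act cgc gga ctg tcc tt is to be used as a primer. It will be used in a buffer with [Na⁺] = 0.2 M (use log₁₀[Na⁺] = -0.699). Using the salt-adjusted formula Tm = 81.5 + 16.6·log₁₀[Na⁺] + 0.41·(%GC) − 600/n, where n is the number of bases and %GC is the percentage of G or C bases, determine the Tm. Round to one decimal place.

Length n = 26. Base counts: C=9, T=5, G=6, A=6
G+C = 15, so %GC = 15/26 × 100 = 57.692%
Salt term: 16.6 × (-0.699) = -11.603
GC term: 0.41 × 57.692 = 23.654; length term: −600/26 = −23.077
Tm = 81.5 + (-11.603) + 23.654 − 23.077 = 70.474 → 70.5°C

70.5°C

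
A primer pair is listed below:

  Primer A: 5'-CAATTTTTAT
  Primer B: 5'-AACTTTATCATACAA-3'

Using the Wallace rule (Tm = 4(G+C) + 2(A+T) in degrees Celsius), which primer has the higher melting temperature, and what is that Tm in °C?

Primer B, 36°C

Primer A: A+T=9, G+C=1 → Tm = 2(9)+4(1) = 22°C
Primer B: A+T=12, G+C=3 → Tm = 2(12)+4(3) = 36°C
22°C vs 36°C → primer B is higher.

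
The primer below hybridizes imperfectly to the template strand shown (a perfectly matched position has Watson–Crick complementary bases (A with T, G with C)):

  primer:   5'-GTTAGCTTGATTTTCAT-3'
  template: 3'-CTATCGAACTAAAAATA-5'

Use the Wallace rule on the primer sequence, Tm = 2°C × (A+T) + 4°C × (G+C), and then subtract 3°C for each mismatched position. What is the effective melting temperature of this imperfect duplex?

Primer base counts: A=3, T=9, G=3, C=2 → A+T=12, G+C=5
Perfect-match Tm = 2(12) + 4(5) = 24 + 20 = 44°C
Mismatches (positions where the bases are not complementary): 2 (at positions 2, 15)
Effective Tm = 44 − 2×3 = 44 − 6 = 38°C

38°C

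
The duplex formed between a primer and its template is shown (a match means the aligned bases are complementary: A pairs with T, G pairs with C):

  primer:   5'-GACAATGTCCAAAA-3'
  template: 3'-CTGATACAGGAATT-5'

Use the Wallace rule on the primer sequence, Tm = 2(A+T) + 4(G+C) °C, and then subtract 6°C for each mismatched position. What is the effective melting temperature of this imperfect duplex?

Primer base counts: A=7, T=2, G=2, C=3 → A+T=9, G+C=5
Perfect-match Tm = 2(9) + 4(5) = 18 + 20 = 38°C
Mismatches (positions where the bases are not complementary): 3 (at positions 4, 11, 12)
Effective Tm = 38 − 3×6 = 38 − 18 = 20°C

20°C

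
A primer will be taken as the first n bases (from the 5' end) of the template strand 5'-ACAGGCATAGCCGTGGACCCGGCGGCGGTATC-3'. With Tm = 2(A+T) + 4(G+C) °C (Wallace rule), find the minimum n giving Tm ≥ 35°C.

n = 12

First 11 bases: ACAGGCATAGC → Tm = 34°C (< 35°C)
First 12 bases: ACAGGCATAGCC → Tm = 38°C (≥ 35°C)
Each additional base adds 2°C (A/T) or 4°C (G/C), so Tm is non-decreasing in n; n = 12 is the first length to reach 35°C.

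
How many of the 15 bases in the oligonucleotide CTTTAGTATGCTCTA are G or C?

5

Counting bases: A=3, T=7, C=3, G=2
G+C = 2 + 3 = 5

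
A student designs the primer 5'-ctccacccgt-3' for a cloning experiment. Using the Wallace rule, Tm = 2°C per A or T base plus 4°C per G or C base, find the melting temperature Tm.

Base counts: G=1, T=2, C=6, A=1
A+T = 3, G+C = 7
Tm = 4·7 + 2·3 = 28 + 6 = 34°C

34°C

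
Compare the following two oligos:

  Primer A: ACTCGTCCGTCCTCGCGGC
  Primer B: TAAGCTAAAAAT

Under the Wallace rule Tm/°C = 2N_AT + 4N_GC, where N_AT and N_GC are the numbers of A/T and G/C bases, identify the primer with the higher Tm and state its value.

Primer A, 66°C

Primer A: A+T=5, G+C=14 → Tm = 2(5)+4(14) = 66°C
Primer B: A+T=10, G+C=2 → Tm = 2(10)+4(2) = 28°C
66°C vs 28°C → primer A is higher.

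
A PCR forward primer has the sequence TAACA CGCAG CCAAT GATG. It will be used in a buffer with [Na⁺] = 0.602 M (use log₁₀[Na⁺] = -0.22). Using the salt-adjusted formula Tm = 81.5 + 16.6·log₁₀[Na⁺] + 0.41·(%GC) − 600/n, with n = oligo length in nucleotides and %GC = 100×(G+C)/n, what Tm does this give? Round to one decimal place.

Length n = 19. Scanning the sequence gives T=3, A=7, C=5, G=4.
G+C = 9, so %GC = 9/19 × 100 = 47.368%
Salt term: 16.6 × (-0.22) = -3.652
GC term: 0.41 × 47.368 = 19.421; length term: −600/19 = −31.579
Tm = 81.5 + (-3.652) + 19.421 − 31.579 = 65.69 → 65.7°C

65.7°C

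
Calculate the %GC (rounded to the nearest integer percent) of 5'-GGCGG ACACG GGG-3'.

85%

Scanning the sequence gives G=8, T=0, C=3, A=2.
G+C = 8 + 3 = 11 out of 13 bases
%GC = 11/13 × 100 = 84.62% ≈ 85%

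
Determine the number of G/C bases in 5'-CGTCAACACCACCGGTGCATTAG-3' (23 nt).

A=6, C=8, T=4, G=5
Total G or C: 5 + 8 = 13

13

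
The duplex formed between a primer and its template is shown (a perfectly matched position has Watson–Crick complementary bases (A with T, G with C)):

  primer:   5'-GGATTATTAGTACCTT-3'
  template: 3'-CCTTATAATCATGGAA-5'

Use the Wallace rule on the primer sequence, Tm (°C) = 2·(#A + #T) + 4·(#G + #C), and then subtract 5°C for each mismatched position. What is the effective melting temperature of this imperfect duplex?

37°C

Primer base counts: A=4, T=7, G=3, C=2 → A+T=11, G+C=5
Perfect-match Tm = 2(11) + 4(5) = 22 + 20 = 42°C
Mismatches (positions where the bases are not complementary): 1 (at position 4)
Effective Tm = 42 − 1×5 = 42 − 5 = 37°C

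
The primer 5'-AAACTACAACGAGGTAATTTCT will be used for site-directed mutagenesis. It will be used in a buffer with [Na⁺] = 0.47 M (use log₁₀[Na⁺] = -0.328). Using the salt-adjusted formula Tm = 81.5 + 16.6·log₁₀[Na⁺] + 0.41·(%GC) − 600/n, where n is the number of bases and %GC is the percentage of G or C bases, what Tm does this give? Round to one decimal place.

61.8°C

Length n = 22. Counting bases: A=9, C=4, T=6, G=3
G+C = 7, so %GC = 7/22 × 100 = 31.818%
Salt term: 16.6 × (-0.328) = -5.445
GC term: 0.41 × 31.818 = 13.045; length term: −600/22 = −27.273
Tm = 81.5 + (-5.445) + 13.045 − 27.273 = 61.827 → 61.8°C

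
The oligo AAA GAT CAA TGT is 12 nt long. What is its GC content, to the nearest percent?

G=2, C=1, T=3, A=6
G+C = 2 + 1 = 3 out of 12 bases
%GC = 3/12 × 100 = 25% ≈ 25%

25%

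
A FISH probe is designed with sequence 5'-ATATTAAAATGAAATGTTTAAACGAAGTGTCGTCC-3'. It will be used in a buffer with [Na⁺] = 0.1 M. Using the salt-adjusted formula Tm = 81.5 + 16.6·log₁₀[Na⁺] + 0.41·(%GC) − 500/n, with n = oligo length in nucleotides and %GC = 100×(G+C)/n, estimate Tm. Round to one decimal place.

Length n = 35. Base counts: C=4, G=6, A=14, T=11
G+C = 10, so %GC = 10/35 × 100 = 28.571%
Salt term: 16.6 × (-1) = -16.6
GC term: 0.41 × 28.571 = 11.714; length term: −500/35 = −14.286
Tm = 81.5 + (-16.6) + 11.714 − 14.286 = 62.328 → 62.3°C

62.3°C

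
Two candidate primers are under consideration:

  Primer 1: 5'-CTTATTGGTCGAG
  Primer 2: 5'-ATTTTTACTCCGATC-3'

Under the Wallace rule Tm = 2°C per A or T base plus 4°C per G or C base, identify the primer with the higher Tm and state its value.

Primer 1: A+T=7, G+C=6 → Tm = 2(7)+4(6) = 38°C
Primer 2: A+T=10, G+C=5 → Tm = 2(10)+4(5) = 40°C
38°C vs 40°C → primer 2 is higher.

Primer 2, 40°C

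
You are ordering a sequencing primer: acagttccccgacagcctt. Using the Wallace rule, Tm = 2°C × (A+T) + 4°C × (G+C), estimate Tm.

Counting bases: T=4, A=4, C=8, G=3
A+T = 8, G+C = 11
Tm = 4·11 + 2·8 = 44 + 16 = 60°C

60°C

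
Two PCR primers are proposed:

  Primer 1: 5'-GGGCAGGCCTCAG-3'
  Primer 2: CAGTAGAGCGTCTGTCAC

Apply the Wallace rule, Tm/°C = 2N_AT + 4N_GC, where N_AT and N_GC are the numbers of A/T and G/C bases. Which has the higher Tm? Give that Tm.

Primer 1: A+T=3, G+C=10 → Tm = 2(3)+4(10) = 46°C
Primer 2: A+T=8, G+C=10 → Tm = 2(8)+4(10) = 56°C
46°C vs 56°C → primer 2 is higher.

Primer 2, 56°C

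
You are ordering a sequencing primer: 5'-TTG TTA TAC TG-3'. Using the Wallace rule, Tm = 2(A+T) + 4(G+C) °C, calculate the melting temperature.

Base counts: T=6, C=1, G=2, A=2
So N_AT = 8 and N_GC = 3.
Tm = 2×8 + 4×3 = 28°C

28°C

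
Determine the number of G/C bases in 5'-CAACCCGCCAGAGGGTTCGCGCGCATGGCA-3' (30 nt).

21

G=10, C=11, T=3, A=6
Total G or C: 10 + 11 = 21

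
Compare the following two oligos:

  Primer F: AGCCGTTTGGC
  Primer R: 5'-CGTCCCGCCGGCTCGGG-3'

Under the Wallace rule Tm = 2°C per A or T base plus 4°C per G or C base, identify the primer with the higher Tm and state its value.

Primer F: A+T=4, G+C=7 → Tm = 2(4)+4(7) = 36°C
Primer R: A+T=2, G+C=15 → Tm = 2(2)+4(15) = 64°C
36°C vs 64°C → primer R is higher.

Primer R, 64°C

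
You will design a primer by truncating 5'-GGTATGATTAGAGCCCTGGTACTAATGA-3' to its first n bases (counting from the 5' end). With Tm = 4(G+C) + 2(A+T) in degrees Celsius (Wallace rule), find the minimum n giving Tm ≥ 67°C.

n = 23

First 22 bases: GGTATGATTAGAGCCCTGGTAC → Tm = 66°C (< 67°C)
First 23 bases: GGTATGATTAGAGCCCTGGTACT → Tm = 68°C (≥ 67°C)
Each additional base adds 2°C (A/T) or 4°C (G/C), so Tm is non-decreasing in n; n = 23 is the first length to reach 67°C.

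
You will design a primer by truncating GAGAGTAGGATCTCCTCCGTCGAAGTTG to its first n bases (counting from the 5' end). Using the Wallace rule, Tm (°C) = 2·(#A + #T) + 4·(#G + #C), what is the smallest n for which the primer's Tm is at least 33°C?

n = 12

First 11 bases: GAGAGTAGGAT → Tm = 32°C (< 33°C)
First 12 bases: GAGAGTAGGATC → Tm = 36°C (≥ 33°C)
Since every base adds ≥2°C, Tm only increases with n, so the threshold is first crossed at n = 12.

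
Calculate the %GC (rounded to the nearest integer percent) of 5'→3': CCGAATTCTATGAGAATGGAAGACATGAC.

41%

Counting bases: T=6, G=7, A=11, C=5
G+C = 7 + 5 = 12 out of 29 bases
%GC = 12/29 × 100 = 41.38% ≈ 41%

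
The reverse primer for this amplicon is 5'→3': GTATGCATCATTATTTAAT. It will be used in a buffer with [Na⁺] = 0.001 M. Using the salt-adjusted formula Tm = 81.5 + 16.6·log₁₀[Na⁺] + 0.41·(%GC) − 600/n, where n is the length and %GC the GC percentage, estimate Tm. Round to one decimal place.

Length n = 19. Scanning the sequence gives T=9, A=6, G=2, C=2.
G+C = 4, so %GC = 4/19 × 100 = 21.053%
Salt term: 16.6 × (-3) = -49.8
GC term: 0.41 × 21.053 = 8.632; length term: −600/19 = −31.579
Tm = 81.5 + (-49.8) + 8.632 − 31.579 = 8.753 → 8.8°C

8.8°C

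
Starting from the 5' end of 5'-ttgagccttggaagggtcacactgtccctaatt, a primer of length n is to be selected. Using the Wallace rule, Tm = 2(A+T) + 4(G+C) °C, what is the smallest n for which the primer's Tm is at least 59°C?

First 19 bases: TTGAGCCTTGGAAGGGTCA → Tm = 58°C (< 59°C)
First 20 bases: TTGAGCCTTGGAAGGGTCAC → Tm = 62°C (≥ 59°C)
Since every base adds ≥2°C, Tm only increases with n, so the threshold is first crossed at n = 20.

n = 20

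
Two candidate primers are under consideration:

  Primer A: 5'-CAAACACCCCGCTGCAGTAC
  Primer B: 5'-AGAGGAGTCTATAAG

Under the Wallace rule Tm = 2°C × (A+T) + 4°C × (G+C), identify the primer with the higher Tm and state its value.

Primer A: A+T=8, G+C=12 → Tm = 2(8)+4(12) = 64°C
Primer B: A+T=9, G+C=6 → Tm = 2(9)+4(6) = 42°C
64°C vs 42°C → primer A is higher.

Primer A, 64°C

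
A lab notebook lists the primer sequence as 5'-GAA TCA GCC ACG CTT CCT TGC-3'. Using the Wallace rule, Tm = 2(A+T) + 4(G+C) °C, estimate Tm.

66°C

Counting bases: C=8, G=4, T=5, A=4
So N_AT = 9 and N_GC = 12.
Tm = 2(9) + 4(12) = 18 + 48 = 66°C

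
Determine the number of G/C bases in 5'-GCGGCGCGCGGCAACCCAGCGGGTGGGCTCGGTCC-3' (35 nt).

Scanning the sequence gives G=16, C=13, T=3, A=3.
Total G or C: 16 + 13 = 29

29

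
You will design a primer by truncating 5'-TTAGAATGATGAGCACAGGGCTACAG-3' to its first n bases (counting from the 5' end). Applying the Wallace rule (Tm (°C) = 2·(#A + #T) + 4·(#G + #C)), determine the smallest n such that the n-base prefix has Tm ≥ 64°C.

First 21 bases: TTAGAATGATGAGCACAGGGC → Tm = 62°C (< 64°C)
First 22 bases: TTAGAATGATGAGCACAGGGCT → Tm = 64°C (≥ 64°C)
Each additional base adds 2°C (A/T) or 4°C (G/C), so Tm is non-decreasing in n; n = 22 is the first length to reach 64°C.

n = 22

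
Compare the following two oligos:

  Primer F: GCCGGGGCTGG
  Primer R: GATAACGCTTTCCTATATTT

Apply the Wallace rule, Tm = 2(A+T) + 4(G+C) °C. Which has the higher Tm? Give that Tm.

Primer F: A+T=1, G+C=10 → Tm = 2(1)+4(10) = 42°C
Primer R: A+T=14, G+C=6 → Tm = 2(14)+4(6) = 52°C
42°C vs 52°C → primer R is higher.

Primer R, 52°C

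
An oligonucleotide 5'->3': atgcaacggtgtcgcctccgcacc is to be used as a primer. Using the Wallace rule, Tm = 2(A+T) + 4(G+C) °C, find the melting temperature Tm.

80°C

Scanning the sequence gives G=6, T=4, A=4, C=10.
A+T = 8, G+C = 16
Tm = 2(8) + 4(16) = 16 + 64 = 80°C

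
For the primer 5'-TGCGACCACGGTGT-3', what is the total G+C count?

Base counts: G=5, A=2, C=4, T=3
Total G or C: 5 + 4 = 9

9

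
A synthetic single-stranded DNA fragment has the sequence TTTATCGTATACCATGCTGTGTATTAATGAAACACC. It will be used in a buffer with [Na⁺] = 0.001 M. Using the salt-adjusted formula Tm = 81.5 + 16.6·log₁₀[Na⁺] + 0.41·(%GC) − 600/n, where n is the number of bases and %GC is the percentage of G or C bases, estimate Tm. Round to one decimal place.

28.7°C

Length n = 36. Scanning the sequence gives C=7, A=11, G=5, T=13.
G+C = 12, so %GC = 12/36 × 100 = 33.333%
Salt term: 16.6 × (-3) = -49.8
GC term: 0.41 × 33.333 = 13.667; length term: −600/36 = −16.667
Tm = 81.5 + (-49.8) + 13.667 − 16.667 = 28.7 → 28.7°C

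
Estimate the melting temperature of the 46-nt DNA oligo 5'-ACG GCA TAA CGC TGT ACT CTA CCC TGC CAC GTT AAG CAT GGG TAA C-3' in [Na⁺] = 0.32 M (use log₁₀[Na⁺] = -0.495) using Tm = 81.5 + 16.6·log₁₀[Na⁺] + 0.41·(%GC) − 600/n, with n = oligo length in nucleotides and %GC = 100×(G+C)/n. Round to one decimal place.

Length n = 46. Counting bases: C=14, A=12, G=10, T=10
G+C = 24, so %GC = 24/46 × 100 = 52.174%
Salt term: 16.6 × (-0.495) = -8.217
GC term: 0.41 × 52.174 = 21.391; length term: −600/46 = −13.043
Tm = 81.5 + (-8.217) + 21.391 − 13.043 = 81.631 → 81.6°C

81.6°C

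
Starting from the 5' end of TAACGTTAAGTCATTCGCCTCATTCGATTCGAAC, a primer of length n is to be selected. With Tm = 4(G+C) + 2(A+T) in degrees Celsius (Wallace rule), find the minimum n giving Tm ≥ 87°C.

First 30 bases: TAACGTTAAGTCATTCGCCTCATTCGATTC → Tm = 84°C (< 87°C)
First 31 bases: TAACGTTAAGTCATTCGCCTCATTCGATTCG → Tm = 88°C (≥ 87°C)
Each additional base adds 2°C (A/T) or 4°C (G/C), so Tm is non-decreasing in n; n = 31 is the first length to reach 87°C.

n = 31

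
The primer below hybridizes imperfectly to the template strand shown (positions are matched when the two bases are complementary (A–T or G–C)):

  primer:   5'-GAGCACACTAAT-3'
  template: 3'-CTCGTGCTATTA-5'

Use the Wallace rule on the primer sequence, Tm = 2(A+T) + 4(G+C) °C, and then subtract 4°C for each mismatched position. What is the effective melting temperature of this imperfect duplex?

Primer base counts: A=5, T=2, G=2, C=3 → A+T=7, G+C=5
Perfect-match Tm = 2(7) + 4(5) = 14 + 20 = 34°C
Mismatches (positions where the bases are not complementary): 2 (at positions 7, 8)
Effective Tm = 34 − 2×4 = 34 − 8 = 26°C

26°C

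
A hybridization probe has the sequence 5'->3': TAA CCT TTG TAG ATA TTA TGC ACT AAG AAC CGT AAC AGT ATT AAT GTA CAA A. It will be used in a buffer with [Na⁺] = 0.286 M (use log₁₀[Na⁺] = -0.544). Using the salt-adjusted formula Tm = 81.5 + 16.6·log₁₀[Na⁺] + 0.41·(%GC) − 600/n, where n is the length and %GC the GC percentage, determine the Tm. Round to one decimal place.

72.8°C

Length n = 52. Counting bases: G=7, T=16, A=21, C=8
G+C = 15, so %GC = 15/52 × 100 = 28.846%
Salt term: 16.6 × (-0.544) = -9.03
GC term: 0.41 × 28.846 = 11.827; length term: −600/52 = −11.538
Tm = 81.5 + (-9.03) + 11.827 − 11.538 = 72.759 → 72.8°C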